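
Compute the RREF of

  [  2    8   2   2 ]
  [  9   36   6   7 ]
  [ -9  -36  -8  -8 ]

[[1, 4, 0, 0], [0, 0, 1, 0], [0, 0, 0, 1]]

ρ1 -> 1/2·ρ1
  [  1    4   1   1 ]
  [  9   36   6   7 ]
  [ -9  -36  -8  -8 ]
ρ2 -> ρ2 − 9·ρ1
  [  1    4   1   1 ]
  [  0    0  -3  -2 ]
  [ -9  -36  -8  -8 ]
ρ3 -> ρ3 + 9·ρ1
  [ 1  4   1   1 ]
  [ 0  0  -3  -2 ]
  [ 0  0   1   1 ]
ρ2 -> -1/3·ρ2
  [ 1  4  1    1 ]
  [ 0  0  1  2/3 ]
  [ 0  0  1    1 ]
ρ3 -> ρ3 − ρ2
  [ 1  4  1    1 ]
  [ 0  0  1  2/3 ]
  [ 0  0  0  1/3 ]
ρ3 -> 3·ρ3
  [ 1  4  1    1 ]
  [ 0  0  1  2/3 ]
  [ 0  0  0    1 ]
ρ2 -> ρ2 − 2/3·ρ3
  [ 1  4  1  1 ]
  [ 0  0  1  0 ]
  [ 0  0  0  1 ]
ρ1 -> ρ1 − ρ3
  [ 1  4  1  0 ]
  [ 0  0  1  0 ]
  [ 0  0  0  1 ]
ρ1 -> ρ1 − ρ2
  [ 1  4  0  0 ]
  [ 0  0  1  0 ]
  [ 0  0  0  1 ]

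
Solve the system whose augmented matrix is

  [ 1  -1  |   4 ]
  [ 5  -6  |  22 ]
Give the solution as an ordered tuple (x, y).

ρ2 → ρ2 − 5·ρ1
  [ 1  -1  |  4 ]
  [ 0  -1  |  2 ]
ρ2 → -1·ρ2
  [ 1  -1  |   4 ]
  [ 0   1  |  -2 ]
ρ1 → ρ1 + ρ2
  [ 1  0  |   2 ]
  [ 0  1  |  -2 ]
Reading off the last column: x = 2, y = -2.

(2, -2)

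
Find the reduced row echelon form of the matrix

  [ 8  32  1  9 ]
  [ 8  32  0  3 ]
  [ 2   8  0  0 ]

[[1, 4, 0, 0], [0, 0, 1, 0], [0, 0, 0, 1]]

ρ1 → 1/8·ρ1
  [ 1   4  1/8  9/8 ]
  [ 8  32    0    3 ]
  [ 2   8    0    0 ]
ρ2 → ρ2 − 8·ρ1
  [ 1  4  1/8  9/8 ]
  [ 0  0   -1   -6 ]
  [ 2  8    0    0 ]
ρ3 → ρ3 − 2·ρ1
  [ 1  4   1/8   9/8 ]
  [ 0  0    -1    -6 ]
  [ 0  0  -1/4  -9/4 ]
ρ2 → -1·ρ2
  [ 1  4   1/8   9/8 ]
  [ 0  0     1     6 ]
  [ 0  0  -1/4  -9/4 ]
ρ3 → ρ3 + 1/4·ρ2
  [ 1  4  1/8   9/8 ]
  [ 0  0    1     6 ]
  [ 0  0    0  -3/4 ]
ρ3 → -4/3·ρ3
  [ 1  4  1/8  9/8 ]
  [ 0  0    1    6 ]
  [ 0  0    0    1 ]
ρ2 → ρ2 − 6·ρ3
  [ 1  4  1/8  9/8 ]
  [ 0  0    1    0 ]
  [ 0  0    0    1 ]
ρ1 → ρ1 − 9/8·ρ3
  [ 1  4  1/8  0 ]
  [ 0  0    1  0 ]
  [ 0  0    0  1 ]
ρ1 → ρ1 − 1/8·ρ2
  [ 1  4  0  0 ]
  [ 0  0  1  0 ]
  [ 0  0  0  1 ]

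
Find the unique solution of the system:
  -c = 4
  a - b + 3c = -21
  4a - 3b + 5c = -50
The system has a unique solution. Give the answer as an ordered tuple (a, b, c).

(-3, 6, -4)

Form the augmented matrix and row-reduce:
  [ 0   0  -1  |    4 ]
  [ 1  -1   3  |  -21 ]
  [ 4  -3   5  |  -50 ]
ρ1 <=> ρ2
  [ 1  -1   3  |  -21 ]
  [ 0   0  -1  |    4 ]
  [ 4  -3   5  |  -50 ]
ρ3 → ρ3 − 4·ρ1
  [ 1  -1   3  |  -21 ]
  [ 0   0  -1  |    4 ]
  [ 0   1  -7  |   34 ]
ρ2 <=> ρ3
  [ 1  -1   3  |  -21 ]
  [ 0   1  -7  |   34 ]
  [ 0   0  -1  |    4 ]
ρ3 → -1·ρ3
  [ 1  -1   3  |  -21 ]
  [ 0   1  -7  |   34 ]
  [ 0   0   1  |   -4 ]
ρ2 → ρ2 + 7·ρ3
  [ 1  -1  3  |  -21 ]
  [ 0   1  0  |    6 ]
  [ 0   0  1  |   -4 ]
ρ1 → ρ1 − 3·ρ3
  [ 1  -1  0  |  -9 ]
  [ 0   1  0  |   6 ]
  [ 0   0  1  |  -4 ]
ρ1 → ρ1 + ρ2
  [ 1  0  0  |  -3 ]
  [ 0  1  0  |   6 ]
  [ 0  0  1  |  -4 ]
Reading off the last column: a = -3, b = 6, c = -4.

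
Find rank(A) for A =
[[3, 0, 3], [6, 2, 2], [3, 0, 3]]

R1 → 1/3·R1
  [ 1  0  1 ]
  [ 6  2  2 ]
  [ 3  0  3 ]
R2 → R2 − 6·R1
  [ 1  0   1 ]
  [ 0  2  -4 ]
  [ 3  0   3 ]
R3 → R3 − 3·R1
  [ 1  0   1 ]
  [ 0  2  -4 ]
  [ 0  0   0 ]
R2 → 1/2·R2
  [ 1  0   1 ]
  [ 0  1  -2 ]
  [ 0  0   0 ]
The reduced form has 2 nonzero rows.

rank = 2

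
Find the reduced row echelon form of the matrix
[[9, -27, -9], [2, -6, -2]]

R1 ← 1/9·R1
  [ 1  -3  -1 ]
  [ 2  -6  -2 ]
R2 ← R2 − 2·R1
  [ 1  -3  -1 ]
  [ 0   0   0 ]

[[1, -3, -1], [0, 0, 0]]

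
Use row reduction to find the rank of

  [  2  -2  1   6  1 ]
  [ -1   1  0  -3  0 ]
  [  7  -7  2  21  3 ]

rank = 3

R1 -> 1/2·R1
R2 -> R2 + R1
R3 -> R3 − 7·R1
R2 -> 2·R2
R3 -> R3 + 3/2·R2
R2 -> R2 − R3
R1 -> R1 − 1/2·R3
R1 -> R1 − 1/2·R2
The reduced form has 3 nonzero rows.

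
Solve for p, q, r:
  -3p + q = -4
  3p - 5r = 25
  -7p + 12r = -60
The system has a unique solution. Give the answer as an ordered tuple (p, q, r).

(0, -4, -5)

Form the augmented matrix and row-reduce:
  [ -3  1   0  |   -4 ]
  [  3  0  -5  |   25 ]
  [ -7  0  12  |  -60 ]
R1 ← -1/3·R1
  [  1  -1/3   0  |  4/3 ]
  [  3     0  -5  |   25 ]
  [ -7     0  12  |  -60 ]
R2 ← R2 − 3·R1
  [  1  -1/3   0  |  4/3 ]
  [  0     1  -5  |   21 ]
  [ -7     0  12  |  -60 ]
R3 ← R3 + 7·R1
  [ 1  -1/3   0  |     4/3 ]
  [ 0     1  -5  |      21 ]
  [ 0  -7/3  12  |  -152/3 ]
R3 ← R3 + 7/3·R2
  [ 1  -1/3    0  |   4/3 ]
  [ 0     1   -5  |    21 ]
  [ 0     0  1/3  |  -5/3 ]
R3 ← 3·R3
  [ 1  -1/3   0  |  4/3 ]
  [ 0     1  -5  |   21 ]
  [ 0     0   1  |   -5 ]
R2 ← R2 + 5·R3
  [ 1  -1/3  0  |  4/3 ]
  [ 0     1  0  |   -4 ]
  [ 0     0  1  |   -5 ]
R1 ← R1 + 1/3·R2
  [ 1  0  0  |   0 ]
  [ 0  1  0  |  -4 ]
  [ 0  0  1  |  -5 ]
Reading off the last column: p = 0, q = -4, r = -5.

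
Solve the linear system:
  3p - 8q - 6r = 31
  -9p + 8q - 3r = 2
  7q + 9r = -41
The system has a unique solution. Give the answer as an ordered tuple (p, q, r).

Form the augmented matrix and row-reduce:
  [  3  -8  -6  |   31 ]
  [ -9   8  -3  |    2 ]
  [  0   7   9  |  -41 ]
ρ1 -> 1/3·ρ1
  [  1  -8/3  -2  |  31/3 ]
  [ -9     8  -3  |     2 ]
  [  0     7   9  |   -41 ]
ρ2 -> ρ2 + 9·ρ1
  [ 1  -8/3   -2  |  31/3 ]
  [ 0   -16  -21  |    95 ]
  [ 0     7    9  |   -41 ]
ρ2 -> -1/16·ρ2
  [ 1  -8/3     -2  |    31/3 ]
  [ 0     1  21/16  |  -95/16 ]
  [ 0     7      9  |     -41 ]
ρ3 -> ρ3 − 7·ρ2
  [ 1  -8/3     -2  |    31/3 ]
  [ 0     1  21/16  |  -95/16 ]
  [ 0     0  -3/16  |    9/16 ]
ρ3 -> -16/3·ρ3
  [ 1  -8/3     -2  |    31/3 ]
  [ 0     1  21/16  |  -95/16 ]
  [ 0     0      1  |      -3 ]
ρ2 -> ρ2 − 21/16·ρ3
  [ 1  -8/3  -2  |  31/3 ]
  [ 0     1   0  |    -2 ]
  [ 0     0   1  |    -3 ]
ρ1 -> ρ1 + 2·ρ3
  [ 1  -8/3  0  |  13/3 ]
  [ 0     1  0  |    -2 ]
  [ 0     0  1  |    -3 ]
ρ1 -> ρ1 + 8/3·ρ2
  [ 1  0  0  |  -1 ]
  [ 0  1  0  |  -2 ]
  [ 0  0  1  |  -3 ]
Reading off the last column: p = -1, q = -2, r = -3.

(-1, -2, -3)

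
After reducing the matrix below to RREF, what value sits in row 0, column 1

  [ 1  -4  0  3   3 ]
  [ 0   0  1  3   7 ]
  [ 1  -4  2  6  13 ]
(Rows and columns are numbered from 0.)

R3 ← R3 − R1
  [ 1  -4  0  3   3 ]
  [ 0   0  1  3   7 ]
  [ 0   0  2  3  10 ]
R3 ← R3 − 2·R2
  [ 1  -4  0   3   3 ]
  [ 0   0  1   3   7 ]
  [ 0   0  0  -3  -4 ]
R3 ← -1/3·R3
  [ 1  -4  0  3    3 ]
  [ 0   0  1  3    7 ]
  [ 0   0  0  1  4/3 ]
R2 ← R2 − 3·R3
  [ 1  -4  0  3    3 ]
  [ 0   0  1  0    3 ]
  [ 0   0  0  1  4/3 ]
R1 ← R1 − 3·R3
  [ 1  -4  0  0   -1 ]
  [ 0   0  1  0    3 ]
  [ 0   0  0  1  4/3 ]

-4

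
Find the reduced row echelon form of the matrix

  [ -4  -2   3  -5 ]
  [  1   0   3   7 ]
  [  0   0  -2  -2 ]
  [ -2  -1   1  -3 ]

[[1, 0, 0, 4], [0, 1, 0, -4], [0, 0, 1, 1], [0, 0, 0, 0]]

Multiply r1 by -1/4.
  [  1  1/2  -3/4  5/4 ]
  [  1    0     3    7 ]
  [  0    0    -2   -2 ]
  [ -2   -1     1   -3 ]
Subtract r1 from r2.
  [  1   1/2  -3/4   5/4 ]
  [  0  -1/2  15/4  23/4 ]
  [  0     0    -2    -2 ]
  [ -2    -1     1    -3 ]
Add 2 times r1 to r4.
  [ 1   1/2  -3/4   5/4 ]
  [ 0  -1/2  15/4  23/4 ]
  [ 0     0    -2    -2 ]
  [ 0     0  -1/2  -1/2 ]
Multiply r2 by -2.
  [ 1  1/2   -3/4    5/4 ]
  [ 0    1  -15/2  -23/2 ]
  [ 0    0     -2     -2 ]
  [ 0    0   -1/2   -1/2 ]
Multiply r3 by -1/2.
  [ 1  1/2   -3/4    5/4 ]
  [ 0    1  -15/2  -23/2 ]
  [ 0    0      1      1 ]
  [ 0    0   -1/2   -1/2 ]
Add 1/2 times r3 to r4.
  [ 1  1/2   -3/4    5/4 ]
  [ 0    1  -15/2  -23/2 ]
  [ 0    0      1      1 ]
  [ 0    0      0      0 ]
Add 15/2 times r3 to r2.
  [ 1  1/2  -3/4  5/4 ]
  [ 0    1     0   -4 ]
  [ 0    0     1    1 ]
  [ 0    0     0    0 ]
Add 3/4 times r3 to r1.
  [ 1  1/2  0   2 ]
  [ 0    1  0  -4 ]
  [ 0    0  1   1 ]
  [ 0    0  0   0 ]
Subtract 1/2 times r2 from r1.
  [ 1  0  0   4 ]
  [ 0  1  0  -4 ]
  [ 0  0  1   1 ]
  [ 0  0  0   0 ]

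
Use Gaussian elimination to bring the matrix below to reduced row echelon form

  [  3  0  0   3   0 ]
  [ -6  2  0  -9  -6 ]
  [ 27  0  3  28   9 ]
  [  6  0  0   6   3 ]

ρ1 -> 1/3·ρ1
ρ2 -> ρ2 + 6·ρ1
ρ3 -> ρ3 − 27·ρ1
ρ4 -> ρ4 − 6·ρ1
ρ2 -> 1/2·ρ2
ρ3 -> 1/3·ρ3
ρ4 -> 1/3·ρ4
ρ3 -> ρ3 − 3·ρ4
ρ2 -> ρ2 + 3·ρ4

[[1, 0, 0, 1, 0], [0, 1, 0, -3/2, 0], [0, 0, 1, 1/3, 0], [0, 0, 0, 0, 1]]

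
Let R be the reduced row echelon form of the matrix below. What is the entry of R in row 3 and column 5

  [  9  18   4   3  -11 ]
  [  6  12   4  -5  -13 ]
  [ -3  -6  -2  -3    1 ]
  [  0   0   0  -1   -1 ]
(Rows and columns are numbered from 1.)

ρ1 → 1/9·ρ1
  [  1   2  4/9  1/3  -11/9 ]
  [  6  12    4   -5    -13 ]
  [ -3  -6   -2   -3      1 ]
  [  0   0    0   -1     -1 ]
ρ2 → ρ2 − 6·ρ1
  [  1   2  4/9  1/3  -11/9 ]
  [  0   0  4/3   -7  -17/3 ]
  [ -3  -6   -2   -3      1 ]
  [  0   0    0   -1     -1 ]
ρ3 → ρ3 + 3·ρ1
  [ 1  2   4/9  1/3  -11/9 ]
  [ 0  0   4/3   -7  -17/3 ]
  [ 0  0  -2/3   -2   -8/3 ]
  [ 0  0     0   -1     -1 ]
ρ2 → 3/4·ρ2
  [ 1  2   4/9    1/3  -11/9 ]
  [ 0  0     1  -21/4  -17/4 ]
  [ 0  0  -2/3     -2   -8/3 ]
  [ 0  0     0     -1     -1 ]
ρ3 → ρ3 + 2/3·ρ2
  [ 1  2  4/9    1/3  -11/9 ]
  [ 0  0    1  -21/4  -17/4 ]
  [ 0  0    0  -11/2  -11/2 ]
  [ 0  0    0     -1     -1 ]
ρ3 → -2/11·ρ3
  [ 1  2  4/9    1/3  -11/9 ]
  [ 0  0    1  -21/4  -17/4 ]
  [ 0  0    0      1      1 ]
  [ 0  0    0     -1     -1 ]
ρ4 → ρ4 + ρ3
  [ 1  2  4/9    1/3  -11/9 ]
  [ 0  0    1  -21/4  -17/4 ]
  [ 0  0    0      1      1 ]
  [ 0  0    0      0      0 ]
ρ2 → ρ2 + 21/4·ρ3
  [ 1  2  4/9  1/3  -11/9 ]
  [ 0  0    1    0      1 ]
  [ 0  0    0    1      1 ]
  [ 0  0    0    0      0 ]
ρ1 → ρ1 − 1/3·ρ3
  [ 1  2  4/9  0  -14/9 ]
  [ 0  0    1  0      1 ]
  [ 0  0    0  1      1 ]
  [ 0  0    0  0      0 ]
ρ1 → ρ1 − 4/9·ρ2
  [ 1  2  0  0  -2 ]
  [ 0  0  1  0   1 ]
  [ 0  0  0  1   1 ]
  [ 0  0  0  0   0 ]

1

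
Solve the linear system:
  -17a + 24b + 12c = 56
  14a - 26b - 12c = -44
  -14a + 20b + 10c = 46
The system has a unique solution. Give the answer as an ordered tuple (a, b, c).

Form the augmented matrix and row-reduce:
  [ -17   24   12  |   56 ]
  [  14  -26  -12  |  -44 ]
  [ -14   20   10  |   46 ]
Multiply ρ1 by -1/17.
  [   1  -24/17  -12/17  |  -56/17 ]
  [  14     -26     -12  |     -44 ]
  [ -14      20      10  |      46 ]
Subtract 14 times ρ1 from ρ2.
  [   1   -24/17  -12/17  |  -56/17 ]
  [   0  -106/17  -36/17  |   36/17 ]
  [ -14       20      10  |      46 ]
Add 14 times ρ1 to ρ3.
  [ 1   -24/17  -12/17  |  -56/17 ]
  [ 0  -106/17  -36/17  |   36/17 ]
  [ 0     4/17    2/17  |   -2/17 ]
Multiply ρ2 by -17/106.
  [ 1  -24/17  -12/17  |  -56/17 ]
  [ 0       1   18/53  |  -18/53 ]
  [ 0    4/17    2/17  |   -2/17 ]
Subtract 4/17 times ρ2 from ρ3.
  [ 1  -24/17  -12/17  |  -56/17 ]
  [ 0       1   18/53  |  -18/53 ]
  [ 0       0    2/53  |   -2/53 ]
Multiply ρ3 by 53/2.
  [ 1  -24/17  -12/17  |  -56/17 ]
  [ 0       1   18/53  |  -18/53 ]
  [ 0       0       1  |      -1 ]
Subtract 18/53 times ρ3 from ρ2.
  [ 1  -24/17  -12/17  |  -56/17 ]
  [ 0       1       0  |       0 ]
  [ 0       0       1  |      -1 ]
Add 12/17 times ρ3 to ρ1.
  [ 1  -24/17  0  |  -4 ]
  [ 0       1  0  |   0 ]
  [ 0       0  1  |  -1 ]
Add 24/17 times ρ2 to ρ1.
  [ 1  0  0  |  -4 ]
  [ 0  1  0  |   0 ]
  [ 0  0  1  |  -1 ]
Reading off the last column: a = -4, b = 0, c = -1.

(-4, 0, -1)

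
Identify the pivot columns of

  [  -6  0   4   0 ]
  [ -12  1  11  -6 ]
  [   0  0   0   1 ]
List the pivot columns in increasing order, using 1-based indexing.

R1 := -1/6·R1
  [   1  0  -2/3   0 ]
  [ -12  1    11  -6 ]
  [   0  0     0   1 ]
R2 := R2 + 12·R1
  [ 1  0  -2/3   0 ]
  [ 0  1     3  -6 ]
  [ 0  0     0   1 ]
R2 := R2 + 6·R3
  [ 1  0  -2/3  0 ]
  [ 0  1     3  0 ]
  [ 0  0     0  1 ]
Pivot columns are the columns containing a leading 1.

1, 2, 4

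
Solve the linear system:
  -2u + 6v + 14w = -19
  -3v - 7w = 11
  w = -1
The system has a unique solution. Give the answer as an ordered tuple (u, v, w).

Form the augmented matrix and row-reduce:
  [ -2   6  14  |  -19 ]
  [  0  -3  -7  |   11 ]
  [  0   0   1  |   -1 ]
R1 → -1/2·R1
  [ 1  -3  -7  |  19/2 ]
  [ 0  -3  -7  |    11 ]
  [ 0   0   1  |    -1 ]
R2 → -1/3·R2
  [ 1  -3   -7  |   19/2 ]
  [ 0   1  7/3  |  -11/3 ]
  [ 0   0    1  |     -1 ]
R2 → R2 − 7/3·R3
  [ 1  -3  -7  |  19/2 ]
  [ 0   1   0  |  -4/3 ]
  [ 0   0   1  |    -1 ]
R1 → R1 + 7·R3
  [ 1  -3  0  |   5/2 ]
  [ 0   1  0  |  -4/3 ]
  [ 0   0  1  |    -1 ]
R1 → R1 + 3·R2
  [ 1  0  0  |  -3/2 ]
  [ 0  1  0  |  -4/3 ]
  [ 0  0  1  |    -1 ]
Reading off the last column: u = -3/2, v = -4/3, w = -1.

(-3/2, -4/3, -1)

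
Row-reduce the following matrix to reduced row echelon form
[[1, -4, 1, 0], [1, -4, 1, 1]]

R2 ← R2 − R1
  [ 1  -4  1  0 ]
  [ 0   0  0  1 ]

[[1, -4, 1, 0], [0, 0, 0, 1]]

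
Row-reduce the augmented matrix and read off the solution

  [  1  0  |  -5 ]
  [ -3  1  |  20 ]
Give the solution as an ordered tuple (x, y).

R2 → R2 + 3·R1
Reading off the last column: x = -5, y = 5.

(-5, 5)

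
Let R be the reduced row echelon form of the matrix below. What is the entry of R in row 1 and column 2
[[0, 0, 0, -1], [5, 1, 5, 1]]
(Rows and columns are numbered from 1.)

1/5

R1 <-> R2
R1 ← 1/5·R1
R2 ← -1·R2
R1 ← R1 − 1/5·R2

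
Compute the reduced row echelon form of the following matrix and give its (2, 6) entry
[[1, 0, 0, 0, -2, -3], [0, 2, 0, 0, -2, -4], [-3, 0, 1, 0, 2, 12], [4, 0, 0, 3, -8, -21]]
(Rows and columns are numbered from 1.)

ρ3 → ρ3 + 3·ρ1
  [ 1  0  0  0  -2   -3 ]
  [ 0  2  0  0  -2   -4 ]
  [ 0  0  1  0  -4    3 ]
  [ 4  0  0  3  -8  -21 ]
ρ4 → ρ4 − 4·ρ1
  [ 1  0  0  0  -2  -3 ]
  [ 0  2  0  0  -2  -4 ]
  [ 0  0  1  0  -4   3 ]
  [ 0  0  0  3   0  -9 ]
ρ2 → 1/2·ρ2
  [ 1  0  0  0  -2  -3 ]
  [ 0  1  0  0  -1  -2 ]
  [ 0  0  1  0  -4   3 ]
  [ 0  0  0  3   0  -9 ]
ρ4 → 1/3·ρ4
  [ 1  0  0  0  -2  -3 ]
  [ 0  1  0  0  -1  -2 ]
  [ 0  0  1  0  -4   3 ]
  [ 0  0  0  1   0  -3 ]

-2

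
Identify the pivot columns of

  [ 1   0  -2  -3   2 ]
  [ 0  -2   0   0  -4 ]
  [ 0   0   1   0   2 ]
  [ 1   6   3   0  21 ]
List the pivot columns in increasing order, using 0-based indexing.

0, 1, 2, 3

R4 → R4 − R1
  [ 1   0  -2  -3   2 ]
  [ 0  -2   0   0  -4 ]
  [ 0   0   1   0   2 ]
  [ 0   6   5   3  19 ]
R2 → -1/2·R2
  [ 1  0  -2  -3   2 ]
  [ 0  1   0   0   2 ]
  [ 0  0   1   0   2 ]
  [ 0  6   5   3  19 ]
R4 → R4 − 6·R2
  [ 1  0  -2  -3  2 ]
  [ 0  1   0   0  2 ]
  [ 0  0   1   0  2 ]
  [ 0  0   5   3  7 ]
R4 → R4 − 5·R3
  [ 1  0  -2  -3   2 ]
  [ 0  1   0   0   2 ]
  [ 0  0   1   0   2 ]
  [ 0  0   0   3  -3 ]
R4 → 1/3·R4
  [ 1  0  -2  -3   2 ]
  [ 0  1   0   0   2 ]
  [ 0  0   1   0   2 ]
  [ 0  0   0   1  -1 ]
R1 → R1 + 3·R4
  [ 1  0  -2  0  -1 ]
  [ 0  1   0  0   2 ]
  [ 0  0   1  0   2 ]
  [ 0  0   0  1  -1 ]
R1 → R1 + 2·R3
  [ 1  0  0  0   3 ]
  [ 0  1  0  0   2 ]
  [ 0  0  1  0   2 ]
  [ 0  0  0  1  -1 ]
Pivot columns are the columns containing a leading 1.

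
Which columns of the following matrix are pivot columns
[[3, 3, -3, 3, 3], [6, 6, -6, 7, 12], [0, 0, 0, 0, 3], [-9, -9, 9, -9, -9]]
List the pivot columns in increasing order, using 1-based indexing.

1, 4, 5

Multiply R1 by 1/3.
  [  1   1  -1   1   1 ]
  [  6   6  -6   7  12 ]
  [  0   0   0   0   3 ]
  [ -9  -9   9  -9  -9 ]
Subtract 6 times R1 from R2.
  [  1   1  -1   1   1 ]
  [  0   0   0   1   6 ]
  [  0   0   0   0   3 ]
  [ -9  -9   9  -9  -9 ]
Add 9 times R1 to R4.
  [ 1  1  -1  1  1 ]
  [ 0  0   0  1  6 ]
  [ 0  0   0  0  3 ]
  [ 0  0   0  0  0 ]
Multiply R3 by 1/3.
  [ 1  1  -1  1  1 ]
  [ 0  0   0  1  6 ]
  [ 0  0   0  0  1 ]
  [ 0  0   0  0  0 ]
Subtract 6 times R3 from R2.
  [ 1  1  -1  1  1 ]
  [ 0  0   0  1  0 ]
  [ 0  0   0  0  1 ]
  [ 0  0   0  0  0 ]
Subtract R3 from R1.
  [ 1  1  -1  1  0 ]
  [ 0  0   0  1  0 ]
  [ 0  0   0  0  1 ]
  [ 0  0   0  0  0 ]
Subtract R2 from R1.
  [ 1  1  -1  0  0 ]
  [ 0  0   0  1  0 ]
  [ 0  0   0  0  1 ]
  [ 0  0   0  0  0 ]
Pivot columns are the columns containing a leading 1.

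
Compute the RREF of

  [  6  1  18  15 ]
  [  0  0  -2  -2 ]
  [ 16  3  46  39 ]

[[1, 0, 0, -1], [0, 1, 0, 3], [0, 0, 1, 1]]

r1 ← 1/6·r1
  [  1  1/6   3  5/2 ]
  [  0    0  -2   -2 ]
  [ 16    3  46   39 ]
r3 ← r3 − 16·r1
  [ 1  1/6   3  5/2 ]
  [ 0    0  -2   -2 ]
  [ 0  1/3  -2   -1 ]
r2 ↔ r3
  [ 1  1/6   3  5/2 ]
  [ 0  1/3  -2   -1 ]
  [ 0    0  -2   -2 ]
r2 ← 3·r2
  [ 1  1/6   3  5/2 ]
  [ 0    1  -6   -3 ]
  [ 0    0  -2   -2 ]
r3 ← -1/2·r3
  [ 1  1/6   3  5/2 ]
  [ 0    1  -6   -3 ]
  [ 0    0   1    1 ]
r2 ← r2 + 6·r3
  [ 1  1/6  3  5/2 ]
  [ 0    1  0    3 ]
  [ 0    0  1    1 ]
r1 ← r1 − 3·r3
  [ 1  1/6  0  -1/2 ]
  [ 0    1  0     3 ]
  [ 0    0  1     1 ]
r1 ← r1 − 1/6·r2
  [ 1  0  0  -1 ]
  [ 0  1  0   3 ]
  [ 0  0  1   1 ]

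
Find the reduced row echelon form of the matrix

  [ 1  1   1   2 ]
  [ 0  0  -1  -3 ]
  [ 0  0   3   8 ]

R2 -> -1·R2
  [ 1  1  1  2 ]
  [ 0  0  1  3 ]
  [ 0  0  3  8 ]
R3 -> R3 − 3·R2
  [ 1  1  1   2 ]
  [ 0  0  1   3 ]
  [ 0  0  0  -1 ]
R3 -> -1·R3
  [ 1  1  1  2 ]
  [ 0  0  1  3 ]
  [ 0  0  0  1 ]
R2 -> R2 − 3·R3
  [ 1  1  1  2 ]
  [ 0  0  1  0 ]
  [ 0  0  0  1 ]
R1 -> R1 − 2·R3
  [ 1  1  1  0 ]
  [ 0  0  1  0 ]
  [ 0  0  0  1 ]
R1 -> R1 − R2
  [ 1  1  0  0 ]
  [ 0  0  1  0 ]
  [ 0  0  0  1 ]

[[1, 1, 0, 0], [0, 0, 1, 0], [0, 0, 0, 1]]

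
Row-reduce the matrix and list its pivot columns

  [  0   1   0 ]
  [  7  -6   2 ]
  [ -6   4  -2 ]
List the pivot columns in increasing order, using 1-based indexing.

R1 <-> R2
  [  7  -6   2 ]
  [  0   1   0 ]
  [ -6   4  -2 ]
R1 ← 1/7·R1
  [  1  -6/7  2/7 ]
  [  0     1    0 ]
  [ -6     4   -2 ]
R3 ← R3 + 6·R1
  [ 1  -6/7   2/7 ]
  [ 0     1     0 ]
  [ 0  -8/7  -2/7 ]
R3 ← R3 + 8/7·R2
  [ 1  -6/7   2/7 ]
  [ 0     1     0 ]
  [ 0     0  -2/7 ]
R3 ← -7/2·R3
  [ 1  -6/7  2/7 ]
  [ 0     1    0 ]
  [ 0     0    1 ]
R1 ← R1 − 2/7·R3
  [ 1  -6/7  0 ]
  [ 0     1  0 ]
  [ 0     0  1 ]
R1 ← R1 + 6/7·R2
  [ 1  0  0 ]
  [ 0  1  0 ]
  [ 0  0  1 ]
Pivot columns are the columns containing a leading 1.

1, 2, 3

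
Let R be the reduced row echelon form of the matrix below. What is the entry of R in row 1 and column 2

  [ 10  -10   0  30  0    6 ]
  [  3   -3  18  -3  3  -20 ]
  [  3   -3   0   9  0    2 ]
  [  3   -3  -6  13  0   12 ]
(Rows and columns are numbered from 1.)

-1

Multiply r1 by 1/10.
  [ 1  -1   0   3  0  3/5 ]
  [ 3  -3  18  -3  3  -20 ]
  [ 3  -3   0   9  0    2 ]
  [ 3  -3  -6  13  0   12 ]
Subtract 3 times r1 from r2.
  [ 1  -1   0    3  0     3/5 ]
  [ 0   0  18  -12  3  -109/5 ]
  [ 3  -3   0    9  0       2 ]
  [ 3  -3  -6   13  0      12 ]
Subtract 3 times r1 from r3.
  [ 1  -1   0    3  0     3/5 ]
  [ 0   0  18  -12  3  -109/5 ]
  [ 0   0   0    0  0     1/5 ]
  [ 3  -3  -6   13  0      12 ]
Subtract 3 times r1 from r4.
  [ 1  -1   0    3  0     3/5 ]
  [ 0   0  18  -12  3  -109/5 ]
  [ 0   0   0    0  0     1/5 ]
  [ 0   0  -6    4  0    51/5 ]
Multiply r2 by 1/18.
  [ 1  -1   0     3    0      3/5 ]
  [ 0   0   1  -2/3  1/6  -109/90 ]
  [ 0   0   0     0    0      1/5 ]
  [ 0   0  -6     4    0     51/5 ]
Add 6 times r2 to r4.
  [ 1  -1  0     3    0      3/5 ]
  [ 0   0  1  -2/3  1/6  -109/90 ]
  [ 0   0  0     0    0      1/5 ]
  [ 0   0  0     0    1    44/15 ]
Swap r3 and r4.
  [ 1  -1  0     3    0      3/5 ]
  [ 0   0  1  -2/3  1/6  -109/90 ]
  [ 0   0  0     0    1    44/15 ]
  [ 0   0  0     0    0      1/5 ]
Multiply r4 by 5.
  [ 1  -1  0     3    0      3/5 ]
  [ 0   0  1  -2/3  1/6  -109/90 ]
  [ 0   0  0     0    1    44/15 ]
  [ 0   0  0     0    0        1 ]
Subtract 44/15 times r4 from r3.
  [ 1  -1  0     3    0      3/5 ]
  [ 0   0  1  -2/3  1/6  -109/90 ]
  [ 0   0  0     0    1        0 ]
  [ 0   0  0     0    0        1 ]
Add 109/90 times r4 to r2.
  [ 1  -1  0     3    0  3/5 ]
  [ 0   0  1  -2/3  1/6    0 ]
  [ 0   0  0     0    1    0 ]
  [ 0   0  0     0    0    1 ]
Subtract 3/5 times r4 from r1.
  [ 1  -1  0     3    0  0 ]
  [ 0   0  1  -2/3  1/6  0 ]
  [ 0   0  0     0    1  0 ]
  [ 0   0  0     0    0  1 ]
Subtract 1/6 times r3 from r2.
  [ 1  -1  0     3  0  0 ]
  [ 0   0  1  -2/3  0  0 ]
  [ 0   0  0     0  1  0 ]
  [ 0   0  0     0  0  1 ]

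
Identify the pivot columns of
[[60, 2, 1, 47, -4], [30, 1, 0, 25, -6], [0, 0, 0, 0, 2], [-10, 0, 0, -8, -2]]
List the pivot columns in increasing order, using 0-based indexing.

R1 ← 1/60·R1
  [   1  1/30  1/60  47/60  -1/15 ]
  [  30     1     0     25     -6 ]
  [   0     0     0      0      2 ]
  [ -10     0     0     -8     -2 ]
R2 ← R2 − 30·R1
  [   1  1/30  1/60  47/60  -1/15 ]
  [   0     0  -1/2    3/2     -4 ]
  [   0     0     0      0      2 ]
  [ -10     0     0     -8     -2 ]
R4 ← R4 + 10·R1
  [ 1  1/30  1/60  47/60  -1/15 ]
  [ 0     0  -1/2    3/2     -4 ]
  [ 0     0     0      0      2 ]
  [ 0   1/3   1/6   -1/6   -8/3 ]
R2 <=> R4
  [ 1  1/30  1/60  47/60  -1/15 ]
  [ 0   1/3   1/6   -1/6   -8/3 ]
  [ 0     0     0      0      2 ]
  [ 0     0  -1/2    3/2     -4 ]
R2 ← 3·R2
  [ 1  1/30  1/60  47/60  -1/15 ]
  [ 0     1   1/2   -1/2     -8 ]
  [ 0     0     0      0      2 ]
  [ 0     0  -1/2    3/2     -4 ]
R3 <=> R4
  [ 1  1/30  1/60  47/60  -1/15 ]
  [ 0     1   1/2   -1/2     -8 ]
  [ 0     0  -1/2    3/2     -4 ]
  [ 0     0     0      0      2 ]
R3 ← -2·R3
  [ 1  1/30  1/60  47/60  -1/15 ]
  [ 0     1   1/2   -1/2     -8 ]
  [ 0     0     1     -3      8 ]
  [ 0     0     0      0      2 ]
R4 ← 1/2·R4
  [ 1  1/30  1/60  47/60  -1/15 ]
  [ 0     1   1/2   -1/2     -8 ]
  [ 0     0     1     -3      8 ]
  [ 0     0     0      0      1 ]
R3 ← R3 − 8·R4
  [ 1  1/30  1/60  47/60  -1/15 ]
  [ 0     1   1/2   -1/2     -8 ]
  [ 0     0     1     -3      0 ]
  [ 0     0     0      0      1 ]
R2 ← R2 + 8·R4
  [ 1  1/30  1/60  47/60  -1/15 ]
  [ 0     1   1/2   -1/2      0 ]
  [ 0     0     1     -3      0 ]
  [ 0     0     0      0      1 ]
R1 ← R1 + 1/15·R4
  [ 1  1/30  1/60  47/60  0 ]
  [ 0     1   1/2   -1/2  0 ]
  [ 0     0     1     -3  0 ]
  [ 0     0     0      0  1 ]
R2 ← R2 − 1/2·R3
  [ 1  1/30  1/60  47/60  0 ]
  [ 0     1     0      1  0 ]
  [ 0     0     1     -3  0 ]
  [ 0     0     0      0  1 ]
R1 ← R1 − 1/60·R3
  [ 1  1/30  0  5/6  0 ]
  [ 0     1  0    1  0 ]
  [ 0     0  1   -3  0 ]
  [ 0     0  0    0  1 ]
R1 ← R1 − 1/30·R2
  [ 1  0  0  4/5  0 ]
  [ 0  1  0    1  0 ]
  [ 0  0  1   -3  0 ]
  [ 0  0  0    0  1 ]
Pivot columns are the columns containing a leading 1.

0, 1, 2, 4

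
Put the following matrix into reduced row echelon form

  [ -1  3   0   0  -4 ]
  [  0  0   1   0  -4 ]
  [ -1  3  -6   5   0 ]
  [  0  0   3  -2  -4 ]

[[1, -3, 0, 0, 4], [0, 0, 1, 0, -4], [0, 0, 0, 1, -4], [0, 0, 0, 0, 0]]

R1 -> -1·R1
  [  1  -3   0   0   4 ]
  [  0   0   1   0  -4 ]
  [ -1   3  -6   5   0 ]
  [  0   0   3  -2  -4 ]
R3 -> R3 + R1
  [ 1  -3   0   0   4 ]
  [ 0   0   1   0  -4 ]
  [ 0   0  -6   5   4 ]
  [ 0   0   3  -2  -4 ]
R3 -> R3 + 6·R2
  [ 1  -3  0   0    4 ]
  [ 0   0  1   0   -4 ]
  [ 0   0  0   5  -20 ]
  [ 0   0  3  -2   -4 ]
R4 -> R4 − 3·R2
  [ 1  -3  0   0    4 ]
  [ 0   0  1   0   -4 ]
  [ 0   0  0   5  -20 ]
  [ 0   0  0  -2    8 ]
R3 -> 1/5·R3
  [ 1  -3  0   0   4 ]
  [ 0   0  1   0  -4 ]
  [ 0   0  0   1  -4 ]
  [ 0   0  0  -2   8 ]
R4 -> R4 + 2·R3
  [ 1  -3  0  0   4 ]
  [ 0   0  1  0  -4 ]
  [ 0   0  0  1  -4 ]
  [ 0   0  0  0   0 ]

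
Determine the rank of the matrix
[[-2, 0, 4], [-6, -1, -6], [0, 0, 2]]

R1 ← -1/2·R1
  [  1   0  -2 ]
  [ -6  -1  -6 ]
  [  0   0   2 ]
R2 ← R2 + 6·R1
  [ 1   0   -2 ]
  [ 0  -1  -18 ]
  [ 0   0    2 ]
R2 ← -1·R2
  [ 1  0  -2 ]
  [ 0  1  18 ]
  [ 0  0   2 ]
R3 ← 1/2·R3
  [ 1  0  -2 ]
  [ 0  1  18 ]
  [ 0  0   1 ]
R2 ← R2 − 18·R3
  [ 1  0  -2 ]
  [ 0  1   0 ]
  [ 0  0   1 ]
R1 ← R1 + 2·R3
  [ 1  0  0 ]
  [ 0  1  0 ]
  [ 0  0  1 ]
The reduced form has 3 nonzero rows.

rank = 3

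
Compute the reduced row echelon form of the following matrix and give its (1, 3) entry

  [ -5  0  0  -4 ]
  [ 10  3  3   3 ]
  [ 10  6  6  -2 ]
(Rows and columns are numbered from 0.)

-5/3

R1 -> -1/5·R1
  [  1  0  0  4/5 ]
  [ 10  3  3    3 ]
  [ 10  6  6   -2 ]
R2 -> R2 − 10·R1
  [  1  0  0  4/5 ]
  [  0  3  3   -5 ]
  [ 10  6  6   -2 ]
R3 -> R3 − 10·R1
  [ 1  0  0  4/5 ]
  [ 0  3  3   -5 ]
  [ 0  6  6  -10 ]
R2 -> 1/3·R2
  [ 1  0  0   4/5 ]
  [ 0  1  1  -5/3 ]
  [ 0  6  6   -10 ]
R3 -> R3 − 6·R2
  [ 1  0  0   4/5 ]
  [ 0  1  1  -5/3 ]
  [ 0  0  0     0 ]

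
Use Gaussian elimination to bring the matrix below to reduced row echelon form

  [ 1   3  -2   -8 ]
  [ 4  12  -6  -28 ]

[[1, 3, 0, -4], [0, 0, 1, 2]]

ρ2 -> ρ2 − 4·ρ1
  [ 1  3  -2  -8 ]
  [ 0  0   2   4 ]
ρ2 -> 1/2·ρ2
  [ 1  3  -2  -8 ]
  [ 0  0   1   2 ]
ρ1 -> ρ1 + 2·ρ2
  [ 1  3  0  -4 ]
  [ 0  0  1   2 ]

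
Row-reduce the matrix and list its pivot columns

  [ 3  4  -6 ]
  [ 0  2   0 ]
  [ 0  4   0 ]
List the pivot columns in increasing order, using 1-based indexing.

Multiply R1 by 1/3.
Multiply R2 by 1/2.
Subtract 4 times R2 from R3.
Subtract 4/3 times R2 from R1.
Pivot columns are the columns containing a leading 1.

1, 2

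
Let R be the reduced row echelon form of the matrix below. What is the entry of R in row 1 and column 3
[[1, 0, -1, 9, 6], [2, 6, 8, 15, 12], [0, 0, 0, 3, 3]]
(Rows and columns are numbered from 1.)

-1

r2 ← r2 − 2·r1
r2 ← 1/6·r2
r3 ← 1/3·r3
r2 ← r2 + 1/2·r3
r1 ← r1 − 9·r3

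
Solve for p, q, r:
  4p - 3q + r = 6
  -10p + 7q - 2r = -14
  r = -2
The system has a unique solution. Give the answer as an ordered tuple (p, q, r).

(-1, -4, -2)

Form the augmented matrix and row-reduce:
  [   4  -3   1  |    6 ]
  [ -10   7  -2  |  -14 ]
  [   0   0   1  |   -2 ]
ρ1 ← 1/4·ρ1
  [   1  -3/4  1/4  |  3/2 ]
  [ -10     7   -2  |  -14 ]
  [   0     0    1  |   -2 ]
ρ2 ← ρ2 + 10·ρ1
  [ 1  -3/4  1/4  |  3/2 ]
  [ 0  -1/2  1/2  |    1 ]
  [ 0     0    1  |   -2 ]
ρ2 ← -2·ρ2
  [ 1  -3/4  1/4  |  3/2 ]
  [ 0     1   -1  |   -2 ]
  [ 0     0    1  |   -2 ]
ρ2 ← ρ2 + ρ3
  [ 1  -3/4  1/4  |  3/2 ]
  [ 0     1    0  |   -4 ]
  [ 0     0    1  |   -2 ]
ρ1 ← ρ1 − 1/4·ρ3
  [ 1  -3/4  0  |   2 ]
  [ 0     1  0  |  -4 ]
  [ 0     0  1  |  -2 ]
ρ1 ← ρ1 + 3/4·ρ2
  [ 1  0  0  |  -1 ]
  [ 0  1  0  |  -4 ]
  [ 0  0  1  |  -2 ]
Reading off the last column: p = -1, q = -4, r = -2.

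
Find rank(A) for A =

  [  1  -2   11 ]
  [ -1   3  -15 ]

R2 -> R2 + R1
  [ 1  -2  11 ]
  [ 0   1  -4 ]
R1 -> R1 + 2·R2
  [ 1  0   3 ]
  [ 0  1  -4 ]
The reduced form has 2 nonzero rows.

rank = 2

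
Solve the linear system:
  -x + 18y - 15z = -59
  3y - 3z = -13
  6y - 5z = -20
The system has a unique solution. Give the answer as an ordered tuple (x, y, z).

(-1, 5/3, 6)

Form the augmented matrix and row-reduce:
  [ -1  18  -15  |  -59 ]
  [  0   3   -3  |  -13 ]
  [  0   6   -5  |  -20 ]
R1 → -1·R1
R2 → 1/3·R2
R3 → R3 − 6·R2
R2 → R2 + R3
R1 → R1 − 15·R3
R1 → R1 + 18·R2
Reading off the last column: x = -1, y = 5/3, z = 6.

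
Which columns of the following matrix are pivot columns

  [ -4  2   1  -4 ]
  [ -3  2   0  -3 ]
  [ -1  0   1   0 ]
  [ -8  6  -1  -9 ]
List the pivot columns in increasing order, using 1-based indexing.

ρ1 := -1/4·ρ1
  [  1  -1/2  -1/4   1 ]
  [ -3     2     0  -3 ]
  [ -1     0     1   0 ]
  [ -8     6    -1  -9 ]
ρ2 := ρ2 + 3·ρ1
  [  1  -1/2  -1/4   1 ]
  [  0   1/2  -3/4   0 ]
  [ -1     0     1   0 ]
  [ -8     6    -1  -9 ]
ρ3 := ρ3 + ρ1
  [  1  -1/2  -1/4   1 ]
  [  0   1/2  -3/4   0 ]
  [  0  -1/2   3/4   1 ]
  [ -8     6    -1  -9 ]
ρ4 := ρ4 + 8·ρ1
  [ 1  -1/2  -1/4   1 ]
  [ 0   1/2  -3/4   0 ]
  [ 0  -1/2   3/4   1 ]
  [ 0     2    -3  -1 ]
ρ2 := 2·ρ2
  [ 1  -1/2  -1/4   1 ]
  [ 0     1  -3/2   0 ]
  [ 0  -1/2   3/4   1 ]
  [ 0     2    -3  -1 ]
ρ3 := ρ3 + 1/2·ρ2
  [ 1  -1/2  -1/4   1 ]
  [ 0     1  -3/2   0 ]
  [ 0     0     0   1 ]
  [ 0     2    -3  -1 ]
ρ4 := ρ4 − 2·ρ2
  [ 1  -1/2  -1/4   1 ]
  [ 0     1  -3/2   0 ]
  [ 0     0     0   1 ]
  [ 0     0     0  -1 ]
ρ4 := ρ4 + ρ3
  [ 1  -1/2  -1/4  1 ]
  [ 0     1  -3/2  0 ]
  [ 0     0     0  1 ]
  [ 0     0     0  0 ]
ρ1 := ρ1 − ρ3
  [ 1  -1/2  -1/4  0 ]
  [ 0     1  -3/2  0 ]
  [ 0     0     0  1 ]
  [ 0     0     0  0 ]
ρ1 := ρ1 + 1/2·ρ2
  [ 1  0    -1  0 ]
  [ 0  1  -3/2  0 ]
  [ 0  0     0  1 ]
  [ 0  0     0  0 ]
Pivot columns are the columns containing a leading 1.

1, 2, 4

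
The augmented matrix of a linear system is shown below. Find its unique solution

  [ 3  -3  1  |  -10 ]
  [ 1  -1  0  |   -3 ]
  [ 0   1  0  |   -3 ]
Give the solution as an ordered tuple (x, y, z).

ρ1 -> 1/3·ρ1
  [ 1  -1  1/3  |  -10/3 ]
  [ 1  -1    0  |     -3 ]
  [ 0   1    0  |     -3 ]
ρ2 -> ρ2 − ρ1
  [ 1  -1   1/3  |  -10/3 ]
  [ 0   0  -1/3  |    1/3 ]
  [ 0   1     0  |     -3 ]
ρ2 <-> ρ3
  [ 1  -1   1/3  |  -10/3 ]
  [ 0   1     0  |     -3 ]
  [ 0   0  -1/3  |    1/3 ]
ρ3 -> -3·ρ3
  [ 1  -1  1/3  |  -10/3 ]
  [ 0   1    0  |     -3 ]
  [ 0   0    1  |     -1 ]
ρ1 -> ρ1 − 1/3·ρ3
  [ 1  -1  0  |  -3 ]
  [ 0   1  0  |  -3 ]
  [ 0   0  1  |  -1 ]
ρ1 -> ρ1 + ρ2
  [ 1  0  0  |  -6 ]
  [ 0  1  0  |  -3 ]
  [ 0  0  1  |  -1 ]
Reading off the last column: x = -6, y = -3, z = -1.

(-6, -3, -1)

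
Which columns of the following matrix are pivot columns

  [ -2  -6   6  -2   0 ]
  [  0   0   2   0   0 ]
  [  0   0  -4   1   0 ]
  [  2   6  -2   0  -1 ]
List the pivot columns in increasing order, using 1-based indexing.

1, 3, 4, 5

ρ1 → -1/2·ρ1
  [ 1  3  -3  1   0 ]
  [ 0  0   2  0   0 ]
  [ 0  0  -4  1   0 ]
  [ 2  6  -2  0  -1 ]
ρ4 → ρ4 − 2·ρ1
  [ 1  3  -3   1   0 ]
  [ 0  0   2   0   0 ]
  [ 0  0  -4   1   0 ]
  [ 0  0   4  -2  -1 ]
ρ2 → 1/2·ρ2
  [ 1  3  -3   1   0 ]
  [ 0  0   1   0   0 ]
  [ 0  0  -4   1   0 ]
  [ 0  0   4  -2  -1 ]
ρ3 → ρ3 + 4·ρ2
  [ 1  3  -3   1   0 ]
  [ 0  0   1   0   0 ]
  [ 0  0   0   1   0 ]
  [ 0  0   4  -2  -1 ]
ρ4 → ρ4 − 4·ρ2
  [ 1  3  -3   1   0 ]
  [ 0  0   1   0   0 ]
  [ 0  0   0   1   0 ]
  [ 0  0   0  -2  -1 ]
ρ4 → ρ4 + 2·ρ3
  [ 1  3  -3  1   0 ]
  [ 0  0   1  0   0 ]
  [ 0  0   0  1   0 ]
  [ 0  0   0  0  -1 ]
ρ4 → -1·ρ4
  [ 1  3  -3  1  0 ]
  [ 0  0   1  0  0 ]
  [ 0  0   0  1  0 ]
  [ 0  0   0  0  1 ]
ρ1 → ρ1 − ρ3
  [ 1  3  -3  0  0 ]
  [ 0  0   1  0  0 ]
  [ 0  0   0  1  0 ]
  [ 0  0   0  0  1 ]
ρ1 → ρ1 + 3·ρ2
  [ 1  3  0  0  0 ]
  [ 0  0  1  0  0 ]
  [ 0  0  0  1  0 ]
  [ 0  0  0  0  1 ]
Pivot columns are the columns containing a leading 1.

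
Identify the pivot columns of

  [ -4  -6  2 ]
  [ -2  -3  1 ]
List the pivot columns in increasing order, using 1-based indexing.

1

R1 ← -1/4·R1
  [  1  3/2  -1/2 ]
  [ -2   -3     1 ]
R2 ← R2 + 2·R1
  [ 1  3/2  -1/2 ]
  [ 0    0     0 ]
Pivot columns are the columns containing a leading 1.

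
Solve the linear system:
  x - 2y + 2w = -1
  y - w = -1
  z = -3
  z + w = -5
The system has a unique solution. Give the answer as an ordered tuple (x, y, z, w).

Form the augmented matrix and row-reduce:
  [ 1  -2  0   2  |  -1 ]
  [ 0   1  0  -1  |  -1 ]
  [ 0   0  1   0  |  -3 ]
  [ 0   0  1   1  |  -5 ]
Subtract R3 from R4.
  [ 1  -2  0   2  |  -1 ]
  [ 0   1  0  -1  |  -1 ]
  [ 0   0  1   0  |  -3 ]
  [ 0   0  0   1  |  -2 ]
Add R4 to R2.
  [ 1  -2  0  2  |  -1 ]
  [ 0   1  0  0  |  -3 ]
  [ 0   0  1  0  |  -3 ]
  [ 0   0  0  1  |  -2 ]
Subtract 2 times R4 from R1.
  [ 1  -2  0  0  |   3 ]
  [ 0   1  0  0  |  -3 ]
  [ 0   0  1  0  |  -3 ]
  [ 0   0  0  1  |  -2 ]
Add 2 times R2 to R1.
  [ 1  0  0  0  |  -3 ]
  [ 0  1  0  0  |  -3 ]
  [ 0  0  1  0  |  -3 ]
  [ 0  0  0  1  |  -2 ]
Reading off the last column: x = -3, y = -3, z = -3, w = -2.

(-3, -3, -3, -2)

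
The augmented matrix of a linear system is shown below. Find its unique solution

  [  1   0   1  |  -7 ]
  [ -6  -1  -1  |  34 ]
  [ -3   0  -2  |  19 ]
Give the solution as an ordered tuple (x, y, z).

(-5, -2, -2)

R2 → R2 + 6·R1
  [  1   0   1  |  -7 ]
  [  0  -1   5  |  -8 ]
  [ -3   0  -2  |  19 ]
R3 → R3 + 3·R1
  [ 1   0  1  |  -7 ]
  [ 0  -1  5  |  -8 ]
  [ 0   0  1  |  -2 ]
R2 → -1·R2
  [ 1  0   1  |  -7 ]
  [ 0  1  -5  |   8 ]
  [ 0  0   1  |  -2 ]
R2 → R2 + 5·R3
  [ 1  0  1  |  -7 ]
  [ 0  1  0  |  -2 ]
  [ 0  0  1  |  -2 ]
R1 → R1 − R3
  [ 1  0  0  |  -5 ]
  [ 0  1  0  |  -2 ]
  [ 0  0  1  |  -2 ]
Reading off the last column: x = -5, y = -2, z = -2.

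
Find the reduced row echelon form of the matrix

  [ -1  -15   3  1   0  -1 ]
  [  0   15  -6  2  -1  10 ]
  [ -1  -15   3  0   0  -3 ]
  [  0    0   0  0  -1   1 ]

[[1, 0, 3, 0, 0, -2], [0, 1, -2/5, 0, 0, 1/3], [0, 0, 0, 1, 0, 2], [0, 0, 0, 0, 1, -1]]

R1 → -1·R1
  [  1   15  -3  -1   0   1 ]
  [  0   15  -6   2  -1  10 ]
  [ -1  -15   3   0   0  -3 ]
  [  0    0   0   0  -1   1 ]
R3 → R3 + R1
  [ 1  15  -3  -1   0   1 ]
  [ 0  15  -6   2  -1  10 ]
  [ 0   0   0  -1   0  -2 ]
  [ 0   0   0   0  -1   1 ]
R2 → 1/15·R2
  [ 1  15    -3    -1      0    1 ]
  [ 0   1  -2/5  2/15  -1/15  2/3 ]
  [ 0   0     0    -1      0   -2 ]
  [ 0   0     0     0     -1    1 ]
R3 → -1·R3
  [ 1  15    -3    -1      0    1 ]
  [ 0   1  -2/5  2/15  -1/15  2/3 ]
  [ 0   0     0     1      0    2 ]
  [ 0   0     0     0     -1    1 ]
R4 → -1·R4
  [ 1  15    -3    -1      0    1 ]
  [ 0   1  -2/5  2/15  -1/15  2/3 ]
  [ 0   0     0     1      0    2 ]
  [ 0   0     0     0      1   -1 ]
R2 → R2 + 1/15·R4
  [ 1  15    -3    -1  0    1 ]
  [ 0   1  -2/5  2/15  0  3/5 ]
  [ 0   0     0     1  0    2 ]
  [ 0   0     0     0  1   -1 ]
R2 → R2 − 2/15·R3
  [ 1  15    -3  -1  0    1 ]
  [ 0   1  -2/5   0  0  1/3 ]
  [ 0   0     0   1  0    2 ]
  [ 0   0     0   0  1   -1 ]
R1 → R1 + R3
  [ 1  15    -3  0  0    3 ]
  [ 0   1  -2/5  0  0  1/3 ]
  [ 0   0     0  1  0    2 ]
  [ 0   0     0  0  1   -1 ]
R1 → R1 − 15·R2
  [ 1  0     3  0  0   -2 ]
  [ 0  1  -2/5  0  0  1/3 ]
  [ 0  0     0  1  0    2 ]
  [ 0  0     0  0  1   -1 ]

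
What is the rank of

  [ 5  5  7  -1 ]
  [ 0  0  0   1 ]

R1 → 1/5·R1
  [ 1  1  7/5  -1/5 ]
  [ 0  0    0     1 ]
R1 → R1 + 1/5·R2
  [ 1  1  7/5  0 ]
  [ 0  0    0  1 ]
The reduced form has 2 nonzero rows.

rank = 2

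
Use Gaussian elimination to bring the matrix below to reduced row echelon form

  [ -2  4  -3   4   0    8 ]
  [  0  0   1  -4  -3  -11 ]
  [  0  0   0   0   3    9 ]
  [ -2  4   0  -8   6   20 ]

ρ1 -> -1/2·ρ1
  [  1  -2  3/2  -2   0   -4 ]
  [  0   0    1  -4  -3  -11 ]
  [  0   0    0   0   3    9 ]
  [ -2   4    0  -8   6   20 ]
ρ4 -> ρ4 + 2·ρ1
  [ 1  -2  3/2   -2   0   -4 ]
  [ 0   0    1   -4  -3  -11 ]
  [ 0   0    0    0   3    9 ]
  [ 0   0    3  -12   6   12 ]
ρ4 -> ρ4 − 3·ρ2
  [ 1  -2  3/2  -2   0   -4 ]
  [ 0   0    1  -4  -3  -11 ]
  [ 0   0    0   0   3    9 ]
  [ 0   0    0   0  15   45 ]
ρ3 -> 1/3·ρ3
  [ 1  -2  3/2  -2   0   -4 ]
  [ 0   0    1  -4  -3  -11 ]
  [ 0   0    0   0   1    3 ]
  [ 0   0    0   0  15   45 ]
ρ4 -> ρ4 − 15·ρ3
  [ 1  -2  3/2  -2   0   -4 ]
  [ 0   0    1  -4  -3  -11 ]
  [ 0   0    0   0   1    3 ]
  [ 0   0    0   0   0    0 ]
ρ2 -> ρ2 + 3·ρ3
  [ 1  -2  3/2  -2  0  -4 ]
  [ 0   0    1  -4  0  -2 ]
  [ 0   0    0   0  1   3 ]
  [ 0   0    0   0  0   0 ]
ρ1 -> ρ1 − 3/2·ρ2
  [ 1  -2  0   4  0  -1 ]
  [ 0   0  1  -4  0  -2 ]
  [ 0   0  0   0  1   3 ]
  [ 0   0  0   0  0   0 ]

[[1, -2, 0, 4, 0, -1], [0, 0, 1, -4, 0, -2], [0, 0, 0, 0, 1, 3], [0, 0, 0, 0, 0, 0]]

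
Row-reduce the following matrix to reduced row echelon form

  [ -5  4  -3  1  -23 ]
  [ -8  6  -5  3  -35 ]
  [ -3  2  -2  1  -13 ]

R1 := -1/5·R1
  [  1  -4/5  3/5  -1/5  23/5 ]
  [ -8     6   -5     3   -35 ]
  [ -3     2   -2     1   -13 ]
R2 := R2 + 8·R1
  [  1  -4/5   3/5  -1/5  23/5 ]
  [  0  -2/5  -1/5   7/5   9/5 ]
  [ -3     2    -2     1   -13 ]
R3 := R3 + 3·R1
  [ 1  -4/5   3/5  -1/5  23/5 ]
  [ 0  -2/5  -1/5   7/5   9/5 ]
  [ 0  -2/5  -1/5   2/5   4/5 ]
R2 := -5/2·R2
  [ 1  -4/5   3/5  -1/5  23/5 ]
  [ 0     1   1/2  -7/2  -9/2 ]
  [ 0  -2/5  -1/5   2/5   4/5 ]
R3 := R3 + 2/5·R2
  [ 1  -4/5  3/5  -1/5  23/5 ]
  [ 0     1  1/2  -7/2  -9/2 ]
  [ 0     0    0    -1    -1 ]
R3 := -1·R3
  [ 1  -4/5  3/5  -1/5  23/5 ]
  [ 0     1  1/2  -7/2  -9/2 ]
  [ 0     0    0     1     1 ]
R2 := R2 + 7/2·R3
  [ 1  -4/5  3/5  -1/5  23/5 ]
  [ 0     1  1/2     0    -1 ]
  [ 0     0    0     1     1 ]
R1 := R1 + 1/5·R3
  [ 1  -4/5  3/5  0  24/5 ]
  [ 0     1  1/2  0    -1 ]
  [ 0     0    0  1     1 ]
R1 := R1 + 4/5·R2
  [ 1  0    1  0   4 ]
  [ 0  1  1/2  0  -1 ]
  [ 0  0    0  1   1 ]

[[1, 0, 1, 0, 4], [0, 1, 1/2, 0, -1], [0, 0, 0, 1, 1]]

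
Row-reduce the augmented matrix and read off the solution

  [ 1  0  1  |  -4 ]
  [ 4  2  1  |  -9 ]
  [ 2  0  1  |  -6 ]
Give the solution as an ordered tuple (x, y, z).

(-2, 1/2, -2)

R2 := R2 − 4·R1
  [ 1  0   1  |  -4 ]
  [ 0  2  -3  |   7 ]
  [ 2  0   1  |  -6 ]
R3 := R3 − 2·R1
  [ 1  0   1  |  -4 ]
  [ 0  2  -3  |   7 ]
  [ 0  0  -1  |   2 ]
R2 := 1/2·R2
  [ 1  0     1  |   -4 ]
  [ 0  1  -3/2  |  7/2 ]
  [ 0  0    -1  |    2 ]
R3 := -1·R3
  [ 1  0     1  |   -4 ]
  [ 0  1  -3/2  |  7/2 ]
  [ 0  0     1  |   -2 ]
R2 := R2 + 3/2·R3
  [ 1  0  1  |   -4 ]
  [ 0  1  0  |  1/2 ]
  [ 0  0  1  |   -2 ]
R1 := R1 − R3
  [ 1  0  0  |   -2 ]
  [ 0  1  0  |  1/2 ]
  [ 0  0  1  |   -2 ]
Reading off the last column: x = -2, y = 1/2, z = -2.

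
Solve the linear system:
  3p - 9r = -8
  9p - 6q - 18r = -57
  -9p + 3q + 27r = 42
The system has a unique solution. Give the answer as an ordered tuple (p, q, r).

(-5/3, 6, 1/3)

Form the augmented matrix and row-reduce:
  [  3   0   -9  |   -8 ]
  [  9  -6  -18  |  -57 ]
  [ -9   3   27  |   42 ]
R1 := 1/3·R1
  [  1   0   -3  |  -8/3 ]
  [  9  -6  -18  |   -57 ]
  [ -9   3   27  |    42 ]
R2 := R2 − 9·R1
  [  1   0  -3  |  -8/3 ]
  [  0  -6   9  |   -33 ]
  [ -9   3  27  |    42 ]
R3 := R3 + 9·R1
  [ 1   0  -3  |  -8/3 ]
  [ 0  -6   9  |   -33 ]
  [ 0   3   0  |    18 ]
R2 := -1/6·R2
  [ 1  0    -3  |  -8/3 ]
  [ 0  1  -3/2  |  11/2 ]
  [ 0  3     0  |    18 ]
R3 := R3 − 3·R2
  [ 1  0    -3  |  -8/3 ]
  [ 0  1  -3/2  |  11/2 ]
  [ 0  0   9/2  |   3/2 ]
R3 := 2/9·R3
  [ 1  0    -3  |  -8/3 ]
  [ 0  1  -3/2  |  11/2 ]
  [ 0  0     1  |   1/3 ]
R2 := R2 + 3/2·R3
  [ 1  0  -3  |  -8/3 ]
  [ 0  1   0  |     6 ]
  [ 0  0   1  |   1/3 ]
R1 := R1 + 3·R3
  [ 1  0  0  |  -5/3 ]
  [ 0  1  0  |     6 ]
  [ 0  0  1  |   1/3 ]
Reading off the last column: p = -5/3, q = 6, r = 1/3.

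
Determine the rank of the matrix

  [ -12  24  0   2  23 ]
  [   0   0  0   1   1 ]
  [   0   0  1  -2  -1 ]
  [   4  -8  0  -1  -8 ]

rank = 3

Multiply R1 by -1/12.
  [ 1  -2  0  -1/6  -23/12 ]
  [ 0   0  0     1       1 ]
  [ 0   0  1    -2      -1 ]
  [ 4  -8  0    -1      -8 ]
Subtract 4 times R1 from R4.
  [ 1  -2  0  -1/6  -23/12 ]
  [ 0   0  0     1       1 ]
  [ 0   0  1    -2      -1 ]
  [ 0   0  0  -1/3    -1/3 ]
Swap R2 and R3.
  [ 1  -2  0  -1/6  -23/12 ]
  [ 0   0  1    -2      -1 ]
  [ 0   0  0     1       1 ]
  [ 0   0  0  -1/3    -1/3 ]
Add 1/3 times R3 to R4.
  [ 1  -2  0  -1/6  -23/12 ]
  [ 0   0  1    -2      -1 ]
  [ 0   0  0     1       1 ]
  [ 0   0  0     0       0 ]
Add 2 times R3 to R2.
  [ 1  -2  0  -1/6  -23/12 ]
  [ 0   0  1     0       1 ]
  [ 0   0  0     1       1 ]
  [ 0   0  0     0       0 ]
Add 1/6 times R3 to R1.
  [ 1  -2  0  0  -7/4 ]
  [ 0   0  1  0     1 ]
  [ 0   0  0  1     1 ]
  [ 0   0  0  0     0 ]
The reduced form has 3 nonzero rows.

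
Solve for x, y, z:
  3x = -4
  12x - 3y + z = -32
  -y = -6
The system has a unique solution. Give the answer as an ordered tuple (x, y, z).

Form the augmented matrix and row-reduce:
  [  3   0  0  |   -4 ]
  [ 12  -3  1  |  -32 ]
  [  0  -1  0  |   -6 ]
R1 → 1/3·R1
  [  1   0  0  |  -4/3 ]
  [ 12  -3  1  |   -32 ]
  [  0  -1  0  |    -6 ]
R2 → R2 − 12·R1
  [ 1   0  0  |  -4/3 ]
  [ 0  -3  1  |   -16 ]
  [ 0  -1  0  |    -6 ]
R2 → -1/3·R2
  [ 1   0     0  |  -4/3 ]
  [ 0   1  -1/3  |  16/3 ]
  [ 0  -1     0  |    -6 ]
R3 → R3 + R2
  [ 1  0     0  |  -4/3 ]
  [ 0  1  -1/3  |  16/3 ]
  [ 0  0  -1/3  |  -2/3 ]
R3 → -3·R3
  [ 1  0     0  |  -4/3 ]
  [ 0  1  -1/3  |  16/3 ]
  [ 0  0     1  |     2 ]
R2 → R2 + 1/3·R3
  [ 1  0  0  |  -4/3 ]
  [ 0  1  0  |     6 ]
  [ 0  0  1  |     2 ]
Reading off the last column: x = -4/3, y = 6, z = 2.

(-4/3, 6, 2)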